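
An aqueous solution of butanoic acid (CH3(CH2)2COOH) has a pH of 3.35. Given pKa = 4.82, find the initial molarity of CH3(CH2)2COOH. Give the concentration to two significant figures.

C₀ = 1.4 × 10^-2 M

[H+] = 10^(-3.35) = 4.47 × 10^-4 M = x
Ka = 10^(−4.82) = 1.51 × 10^-5
Ka = x²/(C₀ − x) ⇒ C₀ = x + x²/Ka
C₀ = 4.47 × 10^-4 + (4.47 × 10^-4)²/(1.51 × 10^-5) = 1.37 × 10^-2 M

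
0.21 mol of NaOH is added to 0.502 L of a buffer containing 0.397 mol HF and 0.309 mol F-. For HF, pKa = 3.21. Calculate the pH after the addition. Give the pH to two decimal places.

pH = 3.65

OH- converts HF to F-: HF → 0.187 mol, F- → 0.519 mol.
pH = pKa + log([A⁻]/[HA]) = 3.21 + log(0.519/0.187) = 3.21 +0.443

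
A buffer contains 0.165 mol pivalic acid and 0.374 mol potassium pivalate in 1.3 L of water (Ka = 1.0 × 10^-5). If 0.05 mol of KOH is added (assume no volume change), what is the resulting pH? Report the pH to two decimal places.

After neutralization: n((CH3)3CCOOH) = 0.115 mol, n((CH3)3CCOO-) = 0.424 mol.
pKa = −log(1.0 × 10^-5) = 5.000
Henderson–Hasselbalch with mole ratio 0.424/0.115: pH = 5.000 + (+0.567)

pH = 5.57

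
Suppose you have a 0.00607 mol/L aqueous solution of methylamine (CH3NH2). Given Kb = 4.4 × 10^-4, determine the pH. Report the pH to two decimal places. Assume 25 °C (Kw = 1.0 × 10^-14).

CH3NH2 + H2O ⇌ CH3NH3+ + OH-
Kb = x²/(0.00607 − x) = 4.4 × 10^-4
Here C₀/Kb ≈ 13.8, so the small-x approximation fails. Use the quadratic:
x = [−0.00044 + √(0.00044² + 1.07e-05)]/2 = 1.43 × 10^-3 M
pOH = 2.84, so pH = 14.00 − pOH = 11.16

pH = 11.16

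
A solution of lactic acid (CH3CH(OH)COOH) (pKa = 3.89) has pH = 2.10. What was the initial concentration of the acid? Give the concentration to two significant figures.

C₀ = 5.0 × 10^-1 M

[H+] = 10^(-2.10) = 7.94 × 10^-3 M = x
Ka = 10^(−3.89) = 1.29 × 10^-4
Ka = x²/(C₀ − x) ⇒ C₀ = x + x²/Ka
C₀ = 7.94 × 10^-3 + (7.94 × 10^-3)²/(1.29 × 10^-4) = 4.97 × 10^-1 M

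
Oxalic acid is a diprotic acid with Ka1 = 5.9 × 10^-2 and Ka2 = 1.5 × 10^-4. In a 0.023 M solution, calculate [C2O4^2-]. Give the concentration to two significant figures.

First ionization gives [H+] ≈ [HC2O4-] = 1.77 × 10^-2 M.
Second step: Ka2 = [H+][C2O4^2-]/[HC2O4-] ≈ [C2O4^2-] (since [H+] ≈ [HC2O4-]).
So [C2O4^2-] ≈ Ka2.

1.5 × 10^-4 M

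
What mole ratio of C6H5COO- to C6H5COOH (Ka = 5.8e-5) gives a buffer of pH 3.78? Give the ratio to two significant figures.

ratio = 0.35

pKa = -log(5.8 × 10^-5) = 4.237
pH = pKa + log(r) ⇒ log(r) = 3.78 − 4.237 = -0.457
r = [C6H5COO-]/[C6H5COOH] = 10^(-0.457) = 0.349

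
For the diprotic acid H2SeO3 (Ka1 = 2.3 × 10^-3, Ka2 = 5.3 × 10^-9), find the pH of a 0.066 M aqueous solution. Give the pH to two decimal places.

pH = 1.95

Ka1 ≫ Ka2, so treat the first dissociation as the only significant source of H+.
Ka1 = x²/(0.066 − x) = 2.3 × 10^-3
Solving the quadratic: x = (−Ka1 + √(Ka1² + 4·Ka1·C₀))/2 = 1.12 × 10^-2 M
pH = −log(1.12 × 10^-2) = 1.95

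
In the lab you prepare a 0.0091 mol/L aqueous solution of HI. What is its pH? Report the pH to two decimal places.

pH = 2.04

HI is a strong acid and dissociates completely, so [H+] = 0.0091 M.
pH = -log(0.0091) = 2.04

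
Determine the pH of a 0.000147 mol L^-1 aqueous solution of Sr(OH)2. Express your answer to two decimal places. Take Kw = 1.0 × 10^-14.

pH = 10.47

Sr(OH)2 is a strong base (each formula unit releases 2 OH-); [OH-] = 0.000294 M.
pOH = -log(0.000294) = 3.53
pH = 14.00 - 3.53 = 10.47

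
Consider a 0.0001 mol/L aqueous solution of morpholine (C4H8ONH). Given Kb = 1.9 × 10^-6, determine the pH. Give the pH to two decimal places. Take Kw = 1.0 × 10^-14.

C4H8ONH + H2O ⇌ C4H8ONH2+ + OH-
From the ICE table, Kb = [OH-]²/(0.0001 − [OH-]) = 1.9 × 10^-6.
[OH-] is not negligible relative to C₀; solve [OH-]² + 1.9e-06·[OH-] − 1.9e-10 = 0.
[OH-] = [−1.9e-06 + √(1.9e-06² + 7.6e-10)]/2 = 1.29 × 10^-5 M
pOH = 4.89, so pH = 14.00 − pOH = 9.11

pH = 9.11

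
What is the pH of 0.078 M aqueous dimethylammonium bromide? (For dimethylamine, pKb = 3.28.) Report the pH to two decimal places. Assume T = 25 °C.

(CH3)2NH2+ is the conjugate acid of the weak base (CH3)2NH.
Kb = 10^(−3.28) = 5.25 × 10^-4
Ka = Kw/Kb = 1.0×10^-14 / 5.25 × 10^-4 = 1.90 × 10^-11
Ka = [H+]²/(0.078 − [H+]) = 1.90 × 10^-11
Neglecting [H+] in the denominator: [H+] = √(1.90 × 10^-11 × 0.078) = 1.22 × 10^-6 M
Check: 0.0016% ionized — well under 5%, approximation valid.
pH = −log[H+] = −log(1.22 × 10^-6) = 5.91

pH = 5.91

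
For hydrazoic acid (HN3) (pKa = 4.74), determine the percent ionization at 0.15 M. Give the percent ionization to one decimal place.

HN3 ⇌ N3- + H+; let x = [H+] at equilibrium.
Ka = 10^(−4.74) = 1.82 × 10^-5
x ≈ √(Ka·C₀) = √(1.82 × 10^-5 × 0.15) = 1.65 × 10^-3 M
Fraction ionized = 1.65 × 10^-3 / 0.15 = 0.0110 → 1.1%

1.1%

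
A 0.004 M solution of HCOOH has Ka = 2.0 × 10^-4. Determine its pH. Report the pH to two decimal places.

HCOOH ⇌ HCOO- + H+
From the ICE table, Ka = x²/(0.004 − x) = 2.0 × 10^-4.
Here C₀/Ka ≈ 20, so the small-x approximation fails. Use the quadratic:
x = [−0.0002 + √(0.0002² + 3.2e-06)]/2 = 8.00 × 10^-4 M
pH = −log(8.00 × 10^-4) = 3.10

pH = 3.10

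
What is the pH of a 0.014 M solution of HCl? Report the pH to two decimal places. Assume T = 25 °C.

pH = 1.85

HCl is a strong acid and dissociates completely, so [H+] = 0.014 M.
pH = -log(0.014) = 1.85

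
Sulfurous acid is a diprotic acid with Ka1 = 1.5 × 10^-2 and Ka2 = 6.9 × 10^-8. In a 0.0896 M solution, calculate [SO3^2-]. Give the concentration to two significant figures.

6.9 × 10^-8 M

First ionization gives [H+] ≈ [HSO3-] = 2.99 × 10^-2 M.
Second step: Ka2 = [H+][SO3^2-]/[HSO3-] ≈ [SO3^2-] (since [H+] ≈ [HSO3-]).
So [SO3^2-] ≈ Ka2.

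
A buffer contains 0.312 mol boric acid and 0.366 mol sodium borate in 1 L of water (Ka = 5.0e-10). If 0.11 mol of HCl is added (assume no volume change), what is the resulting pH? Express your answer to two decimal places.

pH = 9.08

Added H+ converts B(OH)4- to B(OH)3: B(OH)3 → 0.422 mol, B(OH)4- → 0.256 mol.
pKa = −log(5.0 × 10^-10) = 9.301
pH = pKa + log([A⁻]/[HA]) = 9.301 + log(0.256/0.422) = 9.301 -0.217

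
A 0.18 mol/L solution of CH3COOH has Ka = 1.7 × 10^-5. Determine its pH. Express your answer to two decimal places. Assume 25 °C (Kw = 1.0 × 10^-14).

CH3COOH ⇌ CH3COO- + H+
From the ICE table, Ka = [H+]²/(0.18 − [H+]) = 1.7 × 10^-5.
Assume [H+] ≪ 0.18: [H+] ≈ √(1.7 × 10^-5 × 0.18) = 1.75 × 10^-3 M
([H+]/C₀ = 0.97% < 5%, so the approximation holds.)
pH = −log(1.75 × 10^-3) = 2.76

pH = 2.76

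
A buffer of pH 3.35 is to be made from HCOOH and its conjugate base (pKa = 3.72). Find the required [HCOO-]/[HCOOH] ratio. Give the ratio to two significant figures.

pH = pKa + log(r) ⇒ log(r) = 3.35 − 3.72 = -0.37
r = [HCOO-]/[HCOOH] = 10^(-0.37) = 0.427

ratio = 0.43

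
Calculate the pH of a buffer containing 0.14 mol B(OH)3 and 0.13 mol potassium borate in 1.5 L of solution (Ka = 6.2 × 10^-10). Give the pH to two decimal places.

pKa = −log(6.2 × 10^-10) = 9.208
Using pH = pKa + log([base]/[acid]) with [base]/[acid] = 0.13/0.14:
pH = 9.208 + (-0.032) = 9.18

pH = 9.18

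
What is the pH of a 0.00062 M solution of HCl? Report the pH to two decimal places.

HCl is a strong acid and dissociates completely, so [H+] = 0.00062 M.
pH = -log(0.00062) = 3.21

pH = 3.21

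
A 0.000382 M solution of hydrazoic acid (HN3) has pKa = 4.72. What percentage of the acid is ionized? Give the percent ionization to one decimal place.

20.0%

HN3 ⇌ N3- + H+; let x = [H+] at equilibrium.
Ka = 10^(−4.72) = 1.91 × 10^-5
Solve x² + 1.91e-05x − 7.3e-09 = 0 → x = 7.64 × 10^-5 M
% ionization = x/C₀ × 100% = 7.64 × 10^-5/0.000382 × 100% = 20.0%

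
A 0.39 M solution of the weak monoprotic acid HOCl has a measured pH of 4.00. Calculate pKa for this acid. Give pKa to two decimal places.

pKa = 7.59

[H+] = 10^(-4.00) = 1.00 × 10^-4 M
At equilibrium [HA] = 0.39 − 1.00 × 10^-4 = 3.90 × 10^-1 M
Ka = [H+][A-]/[HA] = (1.00 × 10^-4)² / 3.90 × 10^-1 = 2.56 × 10^-8
pKa = -log(2.56 × 10^-8) = 7.59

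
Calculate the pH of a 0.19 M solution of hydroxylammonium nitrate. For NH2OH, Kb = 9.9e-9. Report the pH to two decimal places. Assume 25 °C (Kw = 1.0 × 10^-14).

pH = 3.36

NH3OH+ is the conjugate acid of the weak base NH2OH.
Ka = Kw/Kb = 1.0×10^-14 / 9.9 × 10^-9 = 1.01 × 10^-6
Ka = [H+]²/(0.19 − [H+]) = 1.01 × 10^-6
Since Ka ≪ C₀, [H+] ≈ √(Ka·C₀) = 4.38 × 10^-4 M.
pH = −log(4.38 × 10^-4) = 3.36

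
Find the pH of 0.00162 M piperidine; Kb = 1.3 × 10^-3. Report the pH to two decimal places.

pH = 10.97

C5H10NH + H2O ⇌ C5H10NH2+ + OH-
Kb = [OH-]²/(0.00162 − [OH-]) = 1.3 × 10^-3
Here C₀/Kb ≈ 1.25, so the small-[OH-] approximation fails. Use the quadratic:
[OH-] = [−0.0013 + √(0.0013² + 8.42e-06)]/2 = 9.40 × 10^-4 M
pOH = 3.03, so pH = 14.00 − pOH = 10.97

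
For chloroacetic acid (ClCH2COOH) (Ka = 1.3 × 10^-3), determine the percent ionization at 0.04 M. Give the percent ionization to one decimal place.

16.5%

ClCH2COOH ⇌ ClCH2COO- + H+; let x = [H+] at equilibrium.
Solve x² + 0.0013x − 5.2e-05 = 0 → x = 6.59 × 10^-3 M
Fraction ionized = 6.59 × 10^-3 / 0.04 = 0.1648 → 16.5%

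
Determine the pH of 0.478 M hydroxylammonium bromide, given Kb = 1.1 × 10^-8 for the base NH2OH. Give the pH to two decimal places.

pH = 3.18

NH3OH+ is the conjugate acid of the weak base NH2OH.
Ka = Kw/Kb = 1.0×10^-14 / 1.1 × 10^-8 = 9.09 × 10^-7
Ka = x²/(0.478 − x) = 9.09 × 10^-7
Assume x ≪ 0.478: x ≈ √(9.09 × 10^-7 × 0.478) = 6.59 × 10^-4 M
Check: 0.14% ionized — well under 5%, approximation valid.
pH = −log(6.59 × 10^-4) = 3.18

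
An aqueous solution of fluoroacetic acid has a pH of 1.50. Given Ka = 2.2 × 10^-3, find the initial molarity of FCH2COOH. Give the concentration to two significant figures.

[H+] = 10^(-1.50) = 3.16 × 10^-2 M = x
Ka = x²/(C₀ − x) ⇒ C₀ = x + x²/Ka
C₀ = 3.16 × 10^-2 + (3.16 × 10^-2)²/(2.2 × 10^-3) = 4.85 × 10^-1 M

C₀ = 4.9 × 10^-1 M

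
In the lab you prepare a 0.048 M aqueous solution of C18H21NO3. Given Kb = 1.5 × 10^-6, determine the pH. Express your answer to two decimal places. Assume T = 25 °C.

pH = 10.43

C18H21NO3 + H2O ⇌ C18H22NO3+ + OH-
From the ICE table, Kb = [OH-]²/(0.048 − [OH-]) = 1.5 × 10^-6.
Assume [OH-] ≪ 0.048: [OH-] ≈ √(1.5 × 10^-6 × 0.048) = 2.68 × 10^-4 M
Check: 0.56% ionized — well under 5%, approximation valid.
pOH = −log(2.68 × 10^-4) = 3.57; pH = 14.00 − 3.57 = 10.43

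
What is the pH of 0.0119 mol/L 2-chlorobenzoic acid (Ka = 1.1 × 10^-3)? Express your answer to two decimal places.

ClC6H4COOH ⇌ ClC6H4COO- + H+
From the ICE table, Ka = [H+]²/(0.0119 − [H+]) = 1.1 × 10^-3.
Here C₀/Ka ≈ 10.8, so the small-[H+] approximation fails. Use the quadratic:
[H+] = [−0.0011 + √(0.0011² + 5.24e-05)]/2 = 3.11 × 10^-3 M
pH = −log[H+] = −log(3.11 × 10^-3) = 2.51

pH = 2.51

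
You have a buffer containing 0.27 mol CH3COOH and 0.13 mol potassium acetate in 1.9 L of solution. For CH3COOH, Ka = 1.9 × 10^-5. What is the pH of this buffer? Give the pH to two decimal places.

pH = 4.40

pKa = −log(1.9 × 10^-5) = 4.721
Henderson–Hasselbalch: pH = pKa + log([CH3COO-]/[CH3COOH]) = 4.721 + log(0.13/0.27)
pH = 4.721 + (-0.317) = 4.40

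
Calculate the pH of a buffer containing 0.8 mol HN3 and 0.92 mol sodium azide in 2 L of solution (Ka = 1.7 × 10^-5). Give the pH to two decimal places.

pH = 4.83

pKa = −log(1.7 × 10^-5) = 4.770
pH = pKa + log([A⁻]/[HA]) = 4.770 + log(0.92/0.8)
pH = 4.770 + (+0.061) = 4.83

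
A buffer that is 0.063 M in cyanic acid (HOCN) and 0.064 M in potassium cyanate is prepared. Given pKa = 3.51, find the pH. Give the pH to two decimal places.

pH = 3.52

Henderson–Hasselbalch: pH = pKa + log([OCN-]/[HOCN]) = 3.51 + log(0.064/0.063)
pH = 3.51 + (+0.007) = 3.52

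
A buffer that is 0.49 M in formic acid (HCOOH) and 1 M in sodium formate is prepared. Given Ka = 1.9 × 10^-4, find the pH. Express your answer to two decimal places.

pH = 4.03

pKa = −log(1.9 × 10^-4) = 3.721
pH = pKa + log([A⁻]/[HA]) = 3.721 + log(1/0.49)
pH = 3.721 + (+0.310) = 4.03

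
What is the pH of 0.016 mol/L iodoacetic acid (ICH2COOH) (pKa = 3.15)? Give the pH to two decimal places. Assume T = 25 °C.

ICH2COOH ⇌ ICH2COO- + H+
Ka = 10^(−3.15) = 7.08 × 10^-4
From the ICE table, Ka = [H+]²/(0.016 − [H+]) = 7.08 × 10^-4.
The 5% rule fails; solving [H+]² + Ka·[H+] − Ka·C₀ = 0 exactly:
[H+] = (−Ka + √(Ka² + 4·Ka·C₀))/2 = 3.03 × 10^-3 M
pH = −log(3.03 × 10^-3) = 2.52

pH = 2.52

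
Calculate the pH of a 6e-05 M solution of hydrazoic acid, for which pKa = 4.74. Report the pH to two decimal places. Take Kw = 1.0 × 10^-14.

pH = 4.60

HN3 ⇌ N3- + H+
Ka = 10^(−4.74) = 1.82 × 10^-5
Ka = x²/(6e-05 − x) = 1.82 × 10^-5
x is not negligible relative to C₀; solve x² + 1.82e-05·x − 1.09e-09 = 0.
x = (−Ka + √(Ka² + 4·Ka·C₀))/2 = 2.52 × 10^-5 M
pH = −log[H+] = −log(2.52 × 10^-5) = 4.60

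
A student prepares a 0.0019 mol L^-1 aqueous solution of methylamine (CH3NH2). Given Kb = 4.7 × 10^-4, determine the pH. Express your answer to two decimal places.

pH = 10.87

CH3NH2 + H2O ⇌ CH3NH3+ + OH-
Kb = x²/(0.0019 − x) = 4.7 × 10^-4
The 5% rule fails; solving x² + Kb·x − Kb·C₀ = 0 exactly:
x = [−0.00047 + √(0.00047² + 3.57e-06)]/2 = 7.39 × 10^-4 M
pOH = −log(7.39 × 10^-4) = 3.13; pH = 14.00 − 3.13 = 10.87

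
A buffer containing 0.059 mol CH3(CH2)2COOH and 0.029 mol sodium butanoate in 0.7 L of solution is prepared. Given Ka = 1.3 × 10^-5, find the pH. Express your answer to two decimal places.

pKa = −log(1.3 × 10^-5) = 4.886
Henderson–Hasselbalch: pH = pKa + log([CH3(CH2)2COO-]/[CH3(CH2)2COOH]) = 4.886 + log(0.029/0.059)
pH = 4.886 + (-0.308) = 4.58

pH = 4.58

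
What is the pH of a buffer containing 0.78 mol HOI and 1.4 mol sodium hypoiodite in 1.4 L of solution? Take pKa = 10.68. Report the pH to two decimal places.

Using pH = pKa + log([base]/[acid]) with [base]/[acid] = 1.4/0.78:
pH = 10.68 + (+0.254) = 10.93

pH = 10.93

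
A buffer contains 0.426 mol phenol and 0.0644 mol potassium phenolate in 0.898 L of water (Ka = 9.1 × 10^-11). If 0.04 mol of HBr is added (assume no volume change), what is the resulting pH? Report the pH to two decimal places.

After neutralization: n(C6H5OH) = 0.466 mol, n(C6H5O-) = 0.0244 mol.
pKa = −log(9.1 × 10^-11) = 10.041
pH = pKa + log(n_C6H5O-/n_C6H5OH) = 10.041 + log(0.0244/0.466) = 10.041 + (-1.281)

pH = 8.76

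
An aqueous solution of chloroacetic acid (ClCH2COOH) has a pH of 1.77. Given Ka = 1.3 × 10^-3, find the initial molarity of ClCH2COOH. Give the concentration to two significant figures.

[H+] = 10^(-1.77) = 1.70 × 10^-2 M = x
Ka = x²/(C₀ − x) ⇒ C₀ = x + x²/Ka
C₀ = 1.70 × 10^-2 + (1.70 × 10^-2)²/(1.3 × 10^-3) = 2.39 × 10^-1 M

C₀ = 2.4 × 10^-1 M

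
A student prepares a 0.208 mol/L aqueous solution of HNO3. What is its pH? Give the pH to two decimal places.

pH = 0.68

HNO3 is a strong acid and dissociates completely, so [H+] = 0.208 M.
pH = -log(0.208) = 0.68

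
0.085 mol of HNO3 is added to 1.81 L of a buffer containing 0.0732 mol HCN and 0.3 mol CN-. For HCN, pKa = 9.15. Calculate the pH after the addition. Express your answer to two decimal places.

pH = 9.28

Added H+ converts CN- to HCN: HCN → 0.158 mol, CN- → 0.215 mol.
pH = pKa + log([A⁻]/[HA]) = 9.15 + log(0.215/0.158) = 9.15 +0.134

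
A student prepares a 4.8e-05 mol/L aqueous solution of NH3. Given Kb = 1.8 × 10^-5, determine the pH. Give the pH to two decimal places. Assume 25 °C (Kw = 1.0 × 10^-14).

pH = 9.34

NH3 + H2O ⇌ NH4+ + OH-
From the ICE table, Kb = x²/(4.8e-05 − x) = 1.8 × 10^-5.
Here C₀/Kb ≈ 2.67, so the small-x approximation fails. Use the quadratic:
x = [−1.8e-05 + √(1.8e-05² + 3.46e-09)]/2 = 2.17 × 10^-5 M
pOH = 4.66, so pH = 14.00 − pOH = 9.34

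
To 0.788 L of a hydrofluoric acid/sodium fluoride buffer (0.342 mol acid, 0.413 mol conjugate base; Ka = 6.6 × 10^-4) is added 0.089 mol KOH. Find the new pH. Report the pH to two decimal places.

pH = 3.48

After neutralization: n(HF) = 0.253 mol, n(F-) = 0.502 mol.
pKa = −log(6.6 × 10^-4) = 3.180
pH = pKa + log(n_F-/n_HF) = 3.180 + log(0.502/0.253) = 3.180 + (+0.298)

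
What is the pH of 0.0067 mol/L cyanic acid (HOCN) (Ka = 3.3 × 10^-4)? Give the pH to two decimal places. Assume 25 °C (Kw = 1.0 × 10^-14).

HOCN ⇌ OCN- + H+
Ka = x²/(0.0067 − x) = 3.3 × 10^-4
x is not negligible relative to C₀; solve x² + 0.00033·x − 2.21e-06 = 0.
x = (−Ka + √(Ka² + 4·Ka·C₀))/2 = 1.33 × 10^-3 M
pH = −log[H+] = −log(1.33 × 10^-3) = 2.88

pH = 2.88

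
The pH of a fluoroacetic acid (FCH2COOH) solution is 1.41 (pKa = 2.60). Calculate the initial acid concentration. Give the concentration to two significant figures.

[H+] = 10^(-1.41) = 3.89 × 10^-2 M = x
Ka = 10^(−2.60) = 2.51 × 10^-3
Ka = x²/(C₀ − x) ⇒ C₀ = x + x²/Ka
C₀ = 3.89 × 10^-2 + (3.89 × 10^-2)²/(2.51 × 10^-3) = 6.42 × 10^-1 M

C₀ = 6.4 × 10^-1 M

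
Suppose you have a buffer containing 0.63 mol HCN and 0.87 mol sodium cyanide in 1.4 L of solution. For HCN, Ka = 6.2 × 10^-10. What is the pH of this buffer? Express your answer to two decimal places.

pH = 9.35

pKa = −log(6.2 × 10^-10) = 9.208
Henderson–Hasselbalch: pH = pKa + log([CN-]/[HCN]) = 9.208 + log(0.87/0.63)
pH = 9.208 + (+0.140) = 9.35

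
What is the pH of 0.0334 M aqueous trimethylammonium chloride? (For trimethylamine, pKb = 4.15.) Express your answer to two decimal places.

pH = 5.66

(CH3)3NH+ is the conjugate acid of the weak base (CH3)3N.
Kb = 10^(−4.15) = 7.08 × 10^-5
Ka = Kw/Kb = 1.0×10^-14 / 7.08 × 10^-5 = 1.41 × 10^-10
Let x = [H+] at equilibrium. Ka = x²/(0.0334 − x).
Assume x ≪ 0.0334: x ≈ √(1.41 × 10^-10 × 0.0334) = 2.17 × 10^-6 M
pH = −log[H+] = −log(2.17 × 10^-6) = 5.66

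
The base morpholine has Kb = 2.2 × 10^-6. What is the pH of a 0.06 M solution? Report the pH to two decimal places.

pH = 10.56

C4H8ONH + H2O ⇌ C4H8ONH2+ + OH-
From the ICE table, Kb = [OH-]²/(0.06 − [OH-]) = 2.2 × 10^-6.
Neglecting [OH-] in the denominator: [OH-] = √(2.2 × 10^-6 × 0.06) = 3.63 × 10^-4 M
Check: 0.61% ionized — well under 5%, approximation valid.
pOH = −log(3.63 × 10^-4) = 3.44; pH = 14.00 − 3.44 = 10.56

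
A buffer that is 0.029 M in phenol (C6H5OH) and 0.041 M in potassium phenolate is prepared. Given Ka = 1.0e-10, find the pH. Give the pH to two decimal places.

pKa = −log(1.0 × 10^-10) = 10.000
pH = pKa + log([A⁻]/[HA]) = 10.000 + log(0.041/0.029)
pH = 10.000 + (+0.150) = 10.15

pH = 10.15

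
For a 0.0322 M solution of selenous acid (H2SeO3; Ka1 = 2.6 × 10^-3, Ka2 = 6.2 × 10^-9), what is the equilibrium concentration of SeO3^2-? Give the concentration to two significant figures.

6.2 × 10^-9 M

First ionization gives [H+] ≈ [HSeO3-] = 7.94 × 10^-3 M.
Second step: Ka2 = [H+][SeO3^2-]/[HSeO3-] ≈ [SeO3^2-] (since [H+] ≈ [HSeO3-]).
So [SeO3^2-] ≈ Ka2.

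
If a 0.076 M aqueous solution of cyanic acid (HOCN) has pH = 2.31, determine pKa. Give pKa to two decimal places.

pKa = 3.47

[H+] = 10^(-2.31) = 4.90 × 10^-3 M
At equilibrium [HA] = 0.076 − 4.90 × 10^-3 = 7.11 × 10^-2 M
Ka = [H+][A-]/[HA] = (4.90 × 10^-3)² / 7.11 × 10^-2 = 3.38 × 10^-4
pKa = -log(3.38 × 10^-4) = 3.47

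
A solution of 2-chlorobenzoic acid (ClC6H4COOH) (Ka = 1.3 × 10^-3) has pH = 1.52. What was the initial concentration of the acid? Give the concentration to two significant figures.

C₀ = 7.3 × 10^-1 M

[H+] = 10^(-1.52) = 3.02 × 10^-2 M = x
Ka = x²/(C₀ − x) ⇒ C₀ = x + x²/Ka
C₀ = 3.02 × 10^-2 + (3.02 × 10^-2)²/(1.3 × 10^-3) = 7.32 × 10^-1 M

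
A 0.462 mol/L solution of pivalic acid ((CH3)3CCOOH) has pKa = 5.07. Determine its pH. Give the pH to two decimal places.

(CH3)3CCOOH ⇌ (CH3)3CCOO- + H+
Ka = 10^(−5.07) = 8.51 × 10^-6
Let x = [H+] at equilibrium. Ka = x²/(0.462 − x).
Assume x ≪ 0.462: x ≈ √(8.51 × 10^-6 × 0.462) = 1.98 × 10^-3 M
Check: 0.43% ionized — well under 5%, approximation valid.
pH = −log(1.98 × 10^-3) = 2.70

pH = 2.70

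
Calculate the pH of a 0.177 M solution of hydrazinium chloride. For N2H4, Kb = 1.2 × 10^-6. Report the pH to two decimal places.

pH = 4.42

N2H5+ is the conjugate acid of the weak base N2H4.
Ka = Kw/Kb = 1.0×10^-14 / 1.2 × 10^-6 = 8.33 × 10^-9
Let x = [H+] at equilibrium. Ka = x²/(0.177 − x).
Neglecting x in the denominator: x = √(8.33 × 10^-9 × 0.177) = 3.84 × 10^-5 M
(x/C₀ = 0.022% < 5%, so the approximation holds.)
pH = −log(3.84 × 10^-5) = 4.42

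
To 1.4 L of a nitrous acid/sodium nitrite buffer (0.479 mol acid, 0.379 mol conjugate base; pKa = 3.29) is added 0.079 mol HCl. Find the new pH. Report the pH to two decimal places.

After neutralization: n(HNO2) = 0.558 mol, n(NO2-) = 0.3 mol.
pH = pKa + log([A⁻]/[HA]) = 3.29 + log(0.3/0.558) = 3.29 -0.270

pH = 3.02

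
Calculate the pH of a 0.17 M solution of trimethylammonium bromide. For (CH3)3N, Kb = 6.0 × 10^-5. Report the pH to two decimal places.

(CH3)3NH+ is the conjugate acid of the weak base (CH3)3N.
Ka = Kw/Kb = 1.0×10^-14 / 6.0 × 10^-5 = 1.67 × 10^-10
From the ICE table, Ka = [H+]²/(0.17 − [H+]) = 1.67 × 10^-10.
Neglecting [H+] in the denominator: [H+] = √(1.67 × 10^-10 × 0.17) = 5.33 × 10^-6 M
pH = −log(5.33 × 10^-6) = 5.27

pH = 5.27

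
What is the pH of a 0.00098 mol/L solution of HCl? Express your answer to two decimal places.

pH = 3.01

HCl is a strong acid and dissociates completely, so [H+] = 0.00098 M.
pH = -log(0.00098) = 3.01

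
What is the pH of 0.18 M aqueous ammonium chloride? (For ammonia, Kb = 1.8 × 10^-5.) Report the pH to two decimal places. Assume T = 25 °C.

pH = 5.00

NH4+ is the conjugate acid of the weak base NH3.
Ka = Kw/Kb = 1.0×10^-14 / 1.8 × 10^-5 = 5.56 × 10^-10
Ka = x²/(0.18 − x) = 5.56 × 10^-10
Assume x ≪ 0.18: x ≈ √(5.56 × 10^-10 × 0.18) = 1.00 × 10^-5 M
(x/C₀ = 0.0056% < 5%, so the approximation holds.)
pH = −log(1.00 × 10^-5) = 5.00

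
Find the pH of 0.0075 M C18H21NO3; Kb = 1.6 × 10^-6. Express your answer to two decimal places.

pH = 10.04

C18H21NO3 + H2O ⇌ C18H22NO3+ + OH-
From the ICE table, Kb = [OH-]²/(0.0075 − [OH-]) = 1.6 × 10^-6.
Neglecting [OH-] in the denominator: [OH-] = √(1.6 × 10^-6 × 0.0075) = 1.10 × 10^-4 M
([OH-]/C₀ = 1.5% < 5%, so the approximation holds.)
pOH = −log(1.10 × 10^-4) = 3.96; pH = 14.00 − 3.96 = 10.04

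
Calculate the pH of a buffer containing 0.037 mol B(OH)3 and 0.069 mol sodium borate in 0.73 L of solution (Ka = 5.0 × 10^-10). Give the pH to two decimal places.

pKa = −log(5.0 × 10^-10) = 9.301
Using pH = pKa + log([base]/[acid]) with [base]/[acid] = 0.069/0.037:
pH = 9.301 + (+0.271) = 9.57

pH = 9.57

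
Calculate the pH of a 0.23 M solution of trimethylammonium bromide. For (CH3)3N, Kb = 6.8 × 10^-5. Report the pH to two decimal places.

(CH3)3NH+ is the conjugate acid of the weak base (CH3)3N.
Ka = Kw/Kb = 1.0×10^-14 / 6.8 × 10^-5 = 1.47 × 10^-10
From the ICE table, Ka = [H+]²/(0.23 − [H+]) = 1.47 × 10^-10.
Since Ka ≪ C₀, [H+] ≈ √(Ka·C₀) = 5.81 × 10^-6 M.
Check: 0.0025% ionized — well under 5%, approximation valid.
pH = −log(5.81 × 10^-6) = 5.24

pH = 5.24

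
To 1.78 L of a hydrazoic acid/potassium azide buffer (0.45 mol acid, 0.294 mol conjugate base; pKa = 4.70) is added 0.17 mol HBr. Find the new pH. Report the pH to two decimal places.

pH = 4.00

After neutralization: n(HN3) = 0.62 mol, n(N3-) = 0.124 mol.
pH = pKa + log(n_N3-/n_HN3) = 4.70 + log(0.124/0.62) = 4.70 + (-0.699)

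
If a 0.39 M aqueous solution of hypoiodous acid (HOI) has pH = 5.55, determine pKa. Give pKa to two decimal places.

pKa = 10.69

[H+] = 10^(-5.55) = 2.82 × 10^-6 M
At equilibrium [HA] = 0.39 − 2.82 × 10^-6 = 3.90 × 10^-1 M
Ka = [H+][A-]/[HA] = (2.82 × 10^-6)² / 3.90 × 10^-1 = 2.04 × 10^-11
pKa = -log(2.04 × 10^-11) = 10.69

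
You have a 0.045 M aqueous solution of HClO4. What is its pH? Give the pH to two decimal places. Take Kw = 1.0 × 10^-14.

HClO4 is a strong acid and dissociates completely, so [H+] = 0.045 M.
pH = -log(0.045) = 1.35

pH = 1.35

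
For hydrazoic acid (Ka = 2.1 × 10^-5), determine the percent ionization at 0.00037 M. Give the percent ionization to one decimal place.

HN3 ⇌ N3- + H+; let x = [H+] at equilibrium.
Ka = x²/(C₀ − x); solving the quadratic gives x = 7.83 × 10^-5 M.
Fraction ionized = 7.83 × 10^-5 / 0.00037 = 0.2116 → 21.2%

21.2%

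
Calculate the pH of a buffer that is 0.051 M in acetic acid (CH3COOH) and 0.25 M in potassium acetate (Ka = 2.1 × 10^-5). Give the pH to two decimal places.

pKa = −log(2.1 × 10^-5) = 4.678
Using pH = pKa + log([base]/[acid]) with [base]/[acid] = 0.25/0.051:
pH = 4.678 + (+0.690) = 5.37

pH = 5.37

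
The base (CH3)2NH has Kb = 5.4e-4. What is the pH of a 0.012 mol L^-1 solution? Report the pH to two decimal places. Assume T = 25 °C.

pH = 11.36

(CH3)2NH + H2O ⇌ (CH3)2NH2+ + OH-
From the ICE table, Kb = x²/(0.012 − x) = 5.4 × 10^-4.
The 5% rule fails; solving x² + Kb·x − Kb·C₀ = 0 exactly:
x = (−Kb + √(Kb² + 4·Kb·C₀))/2 = 2.29 × 10^-3 M
pOH = 2.64, so pH = 14.00 − pOH = 11.36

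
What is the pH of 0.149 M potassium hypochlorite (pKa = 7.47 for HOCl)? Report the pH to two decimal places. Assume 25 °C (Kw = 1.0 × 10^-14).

OCl- is the conjugate base of the weak acid HOCl.
Ka = 10^(−7.47) = 3.39 × 10^-8
Kb = Kw/Ka = 1.0×10^-14 / 3.39 × 10^-8 = 2.95 × 10^-7
From the ICE table, Kb = x²/(0.149 − x) = 2.95 × 10^-7.
Assume x ≪ 0.149: x ≈ √(2.95 × 10^-7 × 0.149) = 2.10 × 10^-4 M
Check: 0.14% ionized — well under 5%, approximation valid.
pOH = −log(2.10 × 10^-4) = 3.68; pH = 14.00 − 3.68 = 10.32

pH = 10.32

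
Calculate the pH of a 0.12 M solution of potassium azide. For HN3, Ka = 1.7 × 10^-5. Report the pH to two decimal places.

pH = 8.92

N3- is the conjugate base of the weak acid HN3.
Kb = Kw/Ka = 1.0×10^-14 / 1.7 × 10^-5 = 5.88 × 10^-10
Let x = [OH-] at equilibrium. Kb = x²/(0.12 − x).
Neglecting x in the denominator: x = √(5.88 × 10^-10 × 0.12) = 8.40 × 10^-6 M
(x/C₀ = 0.007% < 5%, so the approximation holds.)
pOH = −log(8.40 × 10^-6) = 5.08; pH = 14.00 − 5.08 = 8.92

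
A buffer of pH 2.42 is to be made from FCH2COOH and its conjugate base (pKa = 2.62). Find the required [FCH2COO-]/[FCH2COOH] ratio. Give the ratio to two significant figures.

pH = pKa + log(r) ⇒ log(r) = 2.42 − 2.62 = -0.20
r = [FCH2COO-]/[FCH2COOH] = 10^(-0.20) = 0.631

ratio = 0.63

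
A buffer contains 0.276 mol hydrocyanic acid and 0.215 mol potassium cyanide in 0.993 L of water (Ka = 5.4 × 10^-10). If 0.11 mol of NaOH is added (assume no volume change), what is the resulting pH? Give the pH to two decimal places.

OH- converts HCN to CN-: HCN → 0.166 mol, CN- → 0.325 mol.
pKa = −log(5.4 × 10^-10) = 9.268
pH = pKa + log([A⁻]/[HA]) = 9.268 + log(0.325/0.166) = 9.268 +0.292

pH = 9.56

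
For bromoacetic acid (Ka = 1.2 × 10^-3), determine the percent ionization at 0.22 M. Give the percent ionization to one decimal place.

BrCH2COOH ⇌ BrCH2COO- + H+; let x = [H+] at equilibrium.
Ka = x²/(C₀ − x); solving the quadratic gives x = 1.57 × 10^-2 M.
% ionization = x/C₀ × 100% = 1.57 × 10^-2/0.22 × 100% = 7.1%

7.1%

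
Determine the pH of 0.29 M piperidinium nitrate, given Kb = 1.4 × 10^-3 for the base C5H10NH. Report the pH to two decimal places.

pH = 5.84

C5H10NH2+ is the conjugate acid of the weak base C5H10NH.
Ka = Kw/Kb = 1.0×10^-14 / 1.4 × 10^-3 = 7.14 × 10^-12
From the ICE table, Ka = [H+]²/(0.29 − [H+]) = 7.14 × 10^-12.
Assume [H+] ≪ 0.29: [H+] ≈ √(7.14 × 10^-12 × 0.29) = 1.44 × 10^-6 M
Check: 0.0005% ionized — well under 5%, approximation valid.
pH = −log[H+] = −log(1.44 × 10^-6) = 5.84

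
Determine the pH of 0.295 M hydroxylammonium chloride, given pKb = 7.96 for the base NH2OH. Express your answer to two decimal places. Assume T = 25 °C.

pH = 3.29

NH3OH+ is the conjugate acid of the weak base NH2OH.
Kb = 10^(−7.96) = 1.10 × 10^-8
Ka = Kw/Kb = 1.0×10^-14 / 1.10 × 10^-8 = 9.09 × 10^-7
Ka = [H+]²/(0.295 − [H+]) = 9.09 × 10^-7
Neglecting [H+] in the denominator: [H+] = √(9.09 × 10^-7 × 0.295) = 5.18 × 10^-4 M
pH = −log[H+] = −log(5.18 × 10^-4) = 3.29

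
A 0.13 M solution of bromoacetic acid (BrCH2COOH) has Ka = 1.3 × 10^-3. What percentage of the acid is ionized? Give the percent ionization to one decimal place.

BrCH2COOH ⇌ BrCH2COO- + H+; let x = [H+] at equilibrium.
Solve x² + 0.0013x − 0.000169 = 0 → x = 1.24 × 10^-2 M
Fraction ionized = 1.24 × 10^-2 / 0.13 = 0.0954 → 9.5%

9.5%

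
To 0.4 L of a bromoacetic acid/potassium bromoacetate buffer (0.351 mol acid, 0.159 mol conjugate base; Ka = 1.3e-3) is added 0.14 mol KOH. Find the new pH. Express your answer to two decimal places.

After neutralization: n(BrCH2COOH) = 0.211 mol, n(BrCH2COO-) = 0.299 mol.
pKa = −log(1.3 × 10^-3) = 2.886
Henderson–Hasselbalch with mole ratio 0.299/0.211: pH = 2.886 + (+0.151)

pH = 3.04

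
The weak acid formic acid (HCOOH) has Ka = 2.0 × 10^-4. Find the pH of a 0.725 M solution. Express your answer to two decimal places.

HCOOH ⇌ HCOO- + H+
From the ICE table, Ka = [H+]²/(0.725 − [H+]) = 2.0 × 10^-4.
Neglecting [H+] in the denominator: [H+] = √(2.0 × 10^-4 × 0.725) = 1.20 × 10^-2 M
pH = −log(1.20 × 10^-2) = 1.92

pH = 1.92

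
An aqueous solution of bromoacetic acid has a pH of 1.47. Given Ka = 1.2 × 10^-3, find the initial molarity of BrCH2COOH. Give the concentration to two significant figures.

C₀ = 9.9 × 10^-1 M

[H+] = 10^(-1.47) = 3.39 × 10^-2 M = x
Ka = x²/(C₀ − x) ⇒ C₀ = x + x²/Ka
C₀ = 3.39 × 10^-2 + (3.39 × 10^-2)²/(1.2 × 10^-3) = 9.92 × 10^-1 M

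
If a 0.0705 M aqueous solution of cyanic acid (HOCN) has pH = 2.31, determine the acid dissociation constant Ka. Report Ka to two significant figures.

Ka = 3.7 × 10^-4

[H+] = 10^(-2.31) = 4.90 × 10^-3 M
At equilibrium [HA] = 0.0705 − 4.90 × 10^-3 = 6.56 × 10^-2 M
Ka = [H+][A-]/[HA] = (4.90 × 10^-3)² / 6.56 × 10^-2 = 3.7 × 10^-4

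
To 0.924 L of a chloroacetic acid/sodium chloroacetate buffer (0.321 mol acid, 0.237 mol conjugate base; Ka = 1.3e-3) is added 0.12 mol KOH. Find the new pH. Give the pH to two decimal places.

After neutralization: n(ClCH2COOH) = 0.201 mol, n(ClCH2COO-) = 0.357 mol.
pKa = −log(1.3 × 10^-3) = 2.886
Henderson–Hasselbalch with mole ratio 0.357/0.201: pH = 2.886 + (+0.249)

pH = 3.14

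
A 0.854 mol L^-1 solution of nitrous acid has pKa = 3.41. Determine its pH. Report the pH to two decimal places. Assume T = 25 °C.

pH = 1.74

HNO2 ⇌ NO2- + H+
Ka = 10^(−3.41) = 3.89 × 10^-4
Ka = [H+]²/(0.854 − [H+]) = 3.89 × 10^-4
Assume [H+] ≪ 0.854: [H+] ≈ √(3.89 × 10^-4 × 0.854) = 1.82 × 10^-2 M
([H+]/C₀ = 2.1% < 5%, so the approximation holds.)
pH = −log(1.82 × 10^-2) = 1.74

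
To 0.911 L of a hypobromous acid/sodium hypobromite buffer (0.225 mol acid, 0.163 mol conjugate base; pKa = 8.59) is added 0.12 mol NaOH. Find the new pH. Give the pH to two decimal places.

pH = 9.02

OH- converts HOBr to OBr-: HOBr → 0.105 mol, OBr- → 0.283 mol.
pH = pKa + log([A⁻]/[HA]) = 8.59 + log(0.283/0.105) = 8.59 +0.431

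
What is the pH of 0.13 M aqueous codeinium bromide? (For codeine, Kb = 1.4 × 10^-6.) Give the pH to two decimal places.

C18H22NO3+ is the conjugate acid of the weak base C18H21NO3.
Ka = Kw/Kb = 1.0×10^-14 / 1.4 × 10^-6 = 7.14 × 10^-9
From the ICE table, Ka = [H+]²/(0.13 − [H+]) = 7.14 × 10^-9.
Neglecting [H+] in the denominator: [H+] = √(7.14 × 10^-9 × 0.13) = 3.05 × 10^-5 M
pH = −log(3.05 × 10^-5) = 4.52

pH = 4.52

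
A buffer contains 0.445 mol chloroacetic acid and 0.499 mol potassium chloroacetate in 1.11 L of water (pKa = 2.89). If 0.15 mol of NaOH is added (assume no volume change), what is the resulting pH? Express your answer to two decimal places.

pH = 3.23

After neutralization: n(ClCH2COOH) = 0.295 mol, n(ClCH2COO-) = 0.649 mol.
pH = pKa + log(n_ClCH2COO-/n_ClCH2COOH) = 2.89 + log(0.649/0.295) = 2.89 + (+0.342)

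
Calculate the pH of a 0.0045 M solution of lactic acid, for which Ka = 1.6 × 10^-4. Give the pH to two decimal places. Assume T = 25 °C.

CH3CH(OH)COOH ⇌ CH3CH(OH)COO- + H+
Ka = [H+]²/(0.0045 − [H+]) = 1.6 × 10^-4
[H+] is not negligible relative to C₀; solve [H+]² + 0.00016·[H+] − 7.2e-07 = 0.
[H+] = (−Ka + √(Ka² + 4·Ka·C₀))/2 = 7.72 × 10^-4 M
pH = −log(7.72 × 10^-4) = 3.11

pH = 3.11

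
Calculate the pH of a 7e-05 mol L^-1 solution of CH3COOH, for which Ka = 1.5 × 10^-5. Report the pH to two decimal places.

pH = 4.59

CH3COOH ⇌ CH3COO- + H+
Ka = x²/(7e-05 − x) = 1.5 × 10^-5
Here C₀/Ka ≈ 4.67, so the small-x approximation fails. Use the quadratic:
x = (−Ka + √(Ka² + 4·Ka·C₀))/2 = 2.58 × 10^-5 M
pH = −log[H+] = −log(2.58 × 10^-5) = 4.59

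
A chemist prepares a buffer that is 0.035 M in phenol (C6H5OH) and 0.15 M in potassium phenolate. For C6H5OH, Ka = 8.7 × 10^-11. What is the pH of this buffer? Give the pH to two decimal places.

pKa = −log(8.7 × 10^-11) = 10.060
Henderson–Hasselbalch: pH = pKa + log([C6H5O-]/[C6H5OH]) = 10.060 + log(0.15/0.035)
pH = 10.060 + (+0.632) = 10.69

pH = 10.69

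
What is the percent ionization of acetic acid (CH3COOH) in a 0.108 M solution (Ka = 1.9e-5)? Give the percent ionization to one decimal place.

CH3COOH ⇌ CH3COO- + H+; let x = [H+] at equilibrium.
x ≈ √(Ka·C₀) = √(1.9 × 10^-5 × 0.108) = 1.43 × 10^-3 M
Fraction ionized = 1.43 × 10^-3 / 0.108 = 0.0132 → 1.3%

1.3%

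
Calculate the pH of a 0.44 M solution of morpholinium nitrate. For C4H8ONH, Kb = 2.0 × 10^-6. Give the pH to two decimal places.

pH = 4.33

C4H8ONH2+ is the conjugate acid of the weak base C4H8ONH.
Ka = Kw/Kb = 1.0×10^-14 / 2.0 × 10^-6 = 5.00 × 10^-9
From the ICE table, Ka = [H+]²/(0.44 − [H+]) = 5.00 × 10^-9.
Neglecting [H+] in the denominator: [H+] = √(5.00 × 10^-9 × 0.44) = 4.69 × 10^-5 M
Check: 0.011% ionized — well under 5%, approximation valid.
pH = −log[H+] = −log(4.69 × 10^-5) = 4.33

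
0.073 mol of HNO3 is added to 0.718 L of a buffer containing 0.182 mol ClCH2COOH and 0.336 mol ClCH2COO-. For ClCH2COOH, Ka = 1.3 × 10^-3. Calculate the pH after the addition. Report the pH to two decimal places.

Added H+ converts ClCH2COO- to ClCH2COOH: ClCH2COOH → 0.255 mol, ClCH2COO- → 0.263 mol.
pKa = −log(1.3 × 10^-3) = 2.886
pH = pKa + log([A⁻]/[HA]) = 2.886 + log(0.263/0.255) = 2.886 +0.013

pH = 2.90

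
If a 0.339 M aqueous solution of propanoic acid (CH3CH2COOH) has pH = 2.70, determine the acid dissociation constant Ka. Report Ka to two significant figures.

Ka = 1.2 × 10^-5

[H+] = 10^(-2.70) = 2.00 × 10^-3 M
At equilibrium [HA] = 0.339 − 2.00 × 10^-3 = 3.37 × 10^-1 M
Ka = [H+][A-]/[HA] = (2.00 × 10^-3)² / 3.37 × 10^-1 = 1.2 × 10^-5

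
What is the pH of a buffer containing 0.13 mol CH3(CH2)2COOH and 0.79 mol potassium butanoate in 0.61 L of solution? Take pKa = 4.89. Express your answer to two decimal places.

Henderson–Hasselbalch: pH = pKa + log([CH3(CH2)2COO-]/[CH3(CH2)2COOH]) = 4.89 + log(0.79/0.13)
pH = 4.89 + (+0.784) = 5.67

pH = 5.67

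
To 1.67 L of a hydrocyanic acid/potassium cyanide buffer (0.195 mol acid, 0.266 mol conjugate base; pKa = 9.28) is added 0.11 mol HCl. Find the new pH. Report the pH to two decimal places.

pH = 8.99

After neutralization: n(HCN) = 0.305 mol, n(CN-) = 0.156 mol.
pH = pKa + log(n_CN-/n_HCN) = 9.28 + log(0.156/0.305) = 9.28 + (-0.291)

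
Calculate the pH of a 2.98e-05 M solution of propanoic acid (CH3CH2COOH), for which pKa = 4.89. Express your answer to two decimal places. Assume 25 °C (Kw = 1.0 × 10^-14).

CH3CH2COOH ⇌ CH3CH2COO- + H+
Ka = 10^(−4.89) = 1.29 × 10^-5
Let x = [H+] at equilibrium. Ka = x²/(2.98e-05 − x).
Here C₀/Ka ≈ 2.31, so the small-x approximation fails. Use the quadratic:
x = [−1.29e-05 + √(1.29e-05² + 1.54e-09)]/2 = 1.42 × 10^-5 M
pH = −log[H+] = −log(1.42 × 10^-5) = 4.85

pH = 4.85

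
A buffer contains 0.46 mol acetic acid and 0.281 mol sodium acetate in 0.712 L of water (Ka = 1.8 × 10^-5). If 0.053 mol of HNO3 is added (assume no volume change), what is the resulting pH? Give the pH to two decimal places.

pH = 4.39

After neutralization: n(CH3COOH) = 0.513 mol, n(CH3COO-) = 0.228 mol.
pKa = −log(1.8 × 10^-5) = 4.745
pH = pKa + log(n_CH3COO-/n_CH3COOH) = 4.745 + log(0.228/0.513) = 4.745 + (-0.352)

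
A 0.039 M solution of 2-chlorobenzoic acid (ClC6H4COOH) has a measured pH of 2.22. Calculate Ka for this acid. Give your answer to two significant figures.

Ka = 1.1 × 10^-3

[H+] = 10^(-2.22) = 6.03 × 10^-3 M
At equilibrium [HA] = 0.039 − 6.03 × 10^-3 = 3.30 × 10^-2 M
Ka = [H+][A-]/[HA] = (6.03 × 10^-3)² / 3.30 × 10^-2 = 1.1 × 10^-3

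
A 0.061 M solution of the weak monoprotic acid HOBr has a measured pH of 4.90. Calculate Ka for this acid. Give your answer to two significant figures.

[H+] = 10^(-4.90) = 1.26 × 10^-5 M
At equilibrium [HA] = 0.061 − 1.26 × 10^-5 = 6.10 × 10^-2 M
Ka = [H+][A-]/[HA] = (1.26 × 10^-5)² / 6.10 × 10^-2 = 2.6 × 10^-9

Ka = 2.6 × 10^-9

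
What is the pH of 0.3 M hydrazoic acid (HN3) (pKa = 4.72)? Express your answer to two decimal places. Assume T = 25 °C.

HN3 ⇌ N3- + H+
Ka = 10^(−4.72) = 1.91 × 10^-5
From the ICE table, Ka = [H+]²/(0.3 − [H+]) = 1.91 × 10^-5.
Assume [H+] ≪ 0.3: [H+] ≈ √(1.91 × 10^-5 × 0.3) = 2.39 × 10^-3 M
([H+]/C₀ = 0.8% < 5%, so the approximation holds.)
pH = −log[H+] = −log(2.39 × 10^-3) = 2.62

pH = 2.62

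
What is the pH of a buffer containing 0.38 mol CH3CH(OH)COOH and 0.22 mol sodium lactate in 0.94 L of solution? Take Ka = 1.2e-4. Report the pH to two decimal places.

pKa = −log(1.2 × 10^-4) = 3.921
pH = pKa + log([A⁻]/[HA]) = 3.921 + log(0.22/0.38)
pH = 3.921 + (-0.237) = 3.68

pH = 3.68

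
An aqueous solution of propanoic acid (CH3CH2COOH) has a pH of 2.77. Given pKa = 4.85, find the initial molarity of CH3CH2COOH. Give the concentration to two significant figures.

[H+] = 10^(-2.77) = 1.70 × 10^-3 M = x
Ka = 10^(−4.85) = 1.41 × 10^-5
Ka = x²/(C₀ − x) ⇒ C₀ = x + x²/Ka
C₀ = 1.70 × 10^-3 + (1.70 × 10^-3)²/(1.41 × 10^-5) = 2.07 × 10^-1 M

C₀ = 2.1 × 10^-1 M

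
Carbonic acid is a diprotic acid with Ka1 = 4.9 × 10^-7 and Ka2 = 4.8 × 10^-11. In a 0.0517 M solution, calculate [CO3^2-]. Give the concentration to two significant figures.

4.8 × 10^-11 M

First ionization gives [H+] ≈ [HCO3-] = 1.59 × 10^-4 M.
Second step: Ka2 = [H+][CO3^2-]/[HCO3-] ≈ [CO3^2-] (since [H+] ≈ [HCO3-]).
So [CO3^2-] ≈ Ka2.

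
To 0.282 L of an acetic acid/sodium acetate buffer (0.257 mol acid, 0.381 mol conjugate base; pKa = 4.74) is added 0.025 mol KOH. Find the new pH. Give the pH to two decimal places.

pH = 4.98

After neutralization: n(CH3COOH) = 0.232 mol, n(CH3COO-) = 0.406 mol.
pH = pKa + log(n_CH3COO-/n_CH3COOH) = 4.74 + log(0.406/0.232) = 4.74 + (+0.243)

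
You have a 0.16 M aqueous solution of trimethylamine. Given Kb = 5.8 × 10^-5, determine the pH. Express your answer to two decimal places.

pH = 11.48

(CH3)3N + H2O ⇌ (CH3)3NH+ + OH-
Kb = [OH-]²/(0.16 − [OH-]) = 5.8 × 10^-5
Since Kb ≪ C₀, [OH-] ≈ √(Kb·C₀) = 3.05 × 10^-3 M.
Check: 1.9% ionized — well under 5%, approximation valid.
pOH = 2.52, so pH = 14.00 − pOH = 11.48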